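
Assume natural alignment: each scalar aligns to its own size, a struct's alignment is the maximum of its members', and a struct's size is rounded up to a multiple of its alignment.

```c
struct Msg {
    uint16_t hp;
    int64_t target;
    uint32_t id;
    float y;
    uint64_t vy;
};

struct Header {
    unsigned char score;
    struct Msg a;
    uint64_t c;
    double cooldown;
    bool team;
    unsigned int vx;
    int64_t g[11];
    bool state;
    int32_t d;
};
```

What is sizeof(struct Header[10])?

Msg: 0..2  hp  (2B, 2-aligned); 2..8  -- padding (6B); 8..16  target  (8B, 8-aligned); 16..20  id  (4B, 4-aligned); 20..24  y  (4B, 4-aligned); 24..32  vy  (8B, 8-aligned); sizeof = 32, alignof = 8
0..1  score  (1B, 1-aligned)
1..8  -- padding (7B)
8..40  a  (32B, 8-aligned)
40..48  c  (8B, 8-aligned)
48..56  cooldown  (8B, 8-aligned)
56..57  team  (1B, 1-aligned)
57..60  -- padding (3B)
60..64  vx  (4B, 4-aligned)
64..152  g  (88B, 8-aligned)
152..153  state  (1B, 1-aligned)
153..156  -- padding (3B)
156..160  d  (4B, 4-aligned)
sizeof = 160, alignof = 8
array of 10: 10 × 160 = 1600

1600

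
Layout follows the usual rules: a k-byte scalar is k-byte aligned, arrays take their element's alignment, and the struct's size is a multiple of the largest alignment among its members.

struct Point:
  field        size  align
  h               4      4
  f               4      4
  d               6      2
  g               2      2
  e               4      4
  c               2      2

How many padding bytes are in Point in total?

@0: h [4B, align 4] → 4
@4: f [4B, align 4] → 8
@8: d [6B, align 2] → 14
@14: g [2B, align 2] → 16
@16: e [4B, align 4] → 20
@20: c [2B, align 2] → 22
+2 tail pad (align 4)
size 24, align 4
data bytes 22, size 24 → padding 2

2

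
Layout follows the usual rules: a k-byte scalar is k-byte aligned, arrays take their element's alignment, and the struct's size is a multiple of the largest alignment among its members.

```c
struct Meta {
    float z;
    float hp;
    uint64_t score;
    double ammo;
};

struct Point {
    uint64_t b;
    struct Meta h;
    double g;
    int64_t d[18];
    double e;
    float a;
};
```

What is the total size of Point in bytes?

200 bytes

Meta: z at 0 (size 4, align 4) → ends 4; hp at 4 (size 4, align 4) → ends 8; score at 8 (size 8, align 8) → ends 16; ammo at 16 (size 8, align 8) → ends 24; total 24 bytes, alignment 8
b at 0 (size 8, align 8) → ends 8
h at 8 (size 24, align 8) → ends 32
g at 32 (size 8, align 8) → ends 40
d at 40 (size 144, align 8) → ends 184
e at 184 (size 8, align 8) → ends 192
a at 192 (size 4, align 4) → ends 196
tail pad 4 to reach multiple of 8
total 200 bytes, alignment 8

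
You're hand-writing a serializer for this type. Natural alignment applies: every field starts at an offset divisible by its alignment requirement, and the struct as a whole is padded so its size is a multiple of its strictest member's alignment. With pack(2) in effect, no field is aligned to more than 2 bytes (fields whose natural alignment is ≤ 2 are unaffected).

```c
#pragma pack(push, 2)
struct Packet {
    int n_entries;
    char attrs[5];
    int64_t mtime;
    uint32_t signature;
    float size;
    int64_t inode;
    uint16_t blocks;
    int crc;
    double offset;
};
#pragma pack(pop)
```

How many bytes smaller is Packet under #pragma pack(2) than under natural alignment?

natural layout:
  n_entries at 0 (size 4, align 4) → ends 4
  attrs at 4 (size 5, align 1) → ends 9
  pad 7 to align 8 for mtime
  mtime at 16 (size 8, align 8) → ends 24
  signature at 24 (size 4, align 4) → ends 28
  size at 28 (size 4, align 4) → ends 32
  inode at 32 (size 8, align 8) → ends 40
  blocks at 40 (size 2, align 2) → ends 42
  pad 2 to align 4 for crc
  crc at 44 (size 4, align 4) → ends 48
  offset at 48 (size 8, align 8) → ends 56
  total 56 bytes, alignment 8
packed(2) layout:
  n_entries at 0 (size 4, align 2) → ends 4
  attrs at 4 (size 5, align 1) → ends 9
  pad 1 to align 2 for mtime
  mtime at 10 (size 8, align 2) → ends 18
  signature at 18 (size 4, align 2) → ends 22
  size at 22 (size 4, align 2) → ends 26
  inode at 26 (size 8, align 2) → ends 34
  blocks at 34 (size 2, align 2) → ends 36
  crc at 36 (size 4, align 2) → ends 40
  offset at 40 (size 8, align 2) → ends 48
  total 48 bytes, alignment 2
56 − 48 = 8

8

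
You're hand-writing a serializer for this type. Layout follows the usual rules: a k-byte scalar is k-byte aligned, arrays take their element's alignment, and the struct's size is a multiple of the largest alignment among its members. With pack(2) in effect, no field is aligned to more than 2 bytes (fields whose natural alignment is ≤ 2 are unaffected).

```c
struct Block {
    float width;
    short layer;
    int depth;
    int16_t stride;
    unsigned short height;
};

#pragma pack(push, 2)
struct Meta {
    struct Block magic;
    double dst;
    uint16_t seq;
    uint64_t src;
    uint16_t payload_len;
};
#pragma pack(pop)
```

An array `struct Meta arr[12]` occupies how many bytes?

Block: 0..4  width  (4B, 4-aligned); 4..6  layer  (2B, 2-aligned); 6..8  -- padding (2B); 8..12  depth  (4B, 4-aligned); 12..14  stride  (2B, 2-aligned); 14..16  height  (2B, 2-aligned); sizeof = 16, alignof = 4
0..16  magic  (16B, 2-aligned)
16..24  dst  (8B, 2-aligned)
24..26  seq  (2B, 2-aligned)
26..34  src  (8B, 2-aligned)
34..36  payload_len  (2B, 2-aligned)
sizeof = 36, alignof = 2
array of 12: 12 × 36 = 432

432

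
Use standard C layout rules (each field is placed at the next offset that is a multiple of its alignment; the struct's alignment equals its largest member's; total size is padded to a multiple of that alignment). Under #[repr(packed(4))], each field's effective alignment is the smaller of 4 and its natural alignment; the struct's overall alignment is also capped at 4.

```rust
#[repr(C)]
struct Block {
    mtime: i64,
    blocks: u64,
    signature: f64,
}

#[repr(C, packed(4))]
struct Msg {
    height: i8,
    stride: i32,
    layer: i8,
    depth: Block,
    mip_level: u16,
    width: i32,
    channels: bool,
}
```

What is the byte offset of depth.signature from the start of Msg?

28

Block: mtime at 0 (size 8, align 8) → ends 8; blocks at 8 (size 8, align 8) → ends 16; signature at 16 (size 8, align 8) → ends 24; total 24 bytes, alignment 8
height at 0 (size 1, align 1) → ends 1
pad 3 to align 4 for stride
stride at 4 (size 4, align 4) → ends 8
layer at 8 (size 1, align 1) → ends 9
pad 3 to align 4 for depth
depth at 12 (size 24, align 4) → ends 36
within Block: signature at 16
12 + 16 = 28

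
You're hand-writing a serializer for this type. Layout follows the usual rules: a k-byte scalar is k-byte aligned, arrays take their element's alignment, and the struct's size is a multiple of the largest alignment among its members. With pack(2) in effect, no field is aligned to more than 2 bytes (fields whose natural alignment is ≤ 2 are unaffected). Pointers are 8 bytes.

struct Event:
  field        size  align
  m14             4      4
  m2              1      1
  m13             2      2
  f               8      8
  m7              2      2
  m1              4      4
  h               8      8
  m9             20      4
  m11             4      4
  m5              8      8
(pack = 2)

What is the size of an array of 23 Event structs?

@0: m14 [4B, align 2] → 4
@4: m2 [1B, align 1] → 5
+1 pad (align 2)
@6: m13 [2B, align 2] → 8
@8: f [8B, align 2] → 16
@16: m7 [2B, align 2] → 18
@18: m1 [4B, align 2] → 22
@22: h [8B, align 2] → 30
@30: m9 [20B, align 2] → 50
@50: m11 [4B, align 2] → 54
@54: m5 [8B, align 2] → 62
size 62, align 2
array of 23: 23 × 62 = 1426

1426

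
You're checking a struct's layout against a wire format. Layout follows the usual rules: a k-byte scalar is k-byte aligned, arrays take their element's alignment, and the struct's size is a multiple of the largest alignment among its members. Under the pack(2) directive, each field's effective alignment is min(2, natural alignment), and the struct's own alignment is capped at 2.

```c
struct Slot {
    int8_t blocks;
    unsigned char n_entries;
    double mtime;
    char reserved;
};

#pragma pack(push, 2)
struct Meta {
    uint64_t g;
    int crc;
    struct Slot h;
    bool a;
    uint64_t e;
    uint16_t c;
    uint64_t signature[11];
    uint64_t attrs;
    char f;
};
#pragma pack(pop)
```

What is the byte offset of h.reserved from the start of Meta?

Slot: @0: blocks [1B, align 1] → 1; @1: n_entries [1B, align 1] → 2; +6 pad (align 8); @8: mtime [8B, align 8] → 16; @16: reserved [1B, align 1] → 17; +7 tail pad (align 8); size 24, align 8
@0: g [8B, align 2] → 8
@8: crc [4B, align 2] → 12
@12: h [24B, align 2] → 36
within Slot: reserved at 16
12 + 16 = 28

28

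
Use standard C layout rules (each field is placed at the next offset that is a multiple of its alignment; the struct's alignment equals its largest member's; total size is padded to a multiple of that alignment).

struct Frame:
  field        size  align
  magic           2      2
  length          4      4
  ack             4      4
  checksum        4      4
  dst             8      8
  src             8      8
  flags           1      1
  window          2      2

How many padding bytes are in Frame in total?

7

@0: magic [2B, align 2] → 2
+2 pad (align 4)
@4: length [4B, align 4] → 8
@8: ack [4B, align 4] → 12
@12: checksum [4B, align 4] → 16
@16: dst [8B, align 8] → 24
@24: src [8B, align 8] → 32
@32: flags [1B, align 1] → 33
+1 pad (align 2)
@34: window [2B, align 2] → 36
+4 tail pad (align 8)
size 40, align 8
data bytes 33, size 40 → padding 7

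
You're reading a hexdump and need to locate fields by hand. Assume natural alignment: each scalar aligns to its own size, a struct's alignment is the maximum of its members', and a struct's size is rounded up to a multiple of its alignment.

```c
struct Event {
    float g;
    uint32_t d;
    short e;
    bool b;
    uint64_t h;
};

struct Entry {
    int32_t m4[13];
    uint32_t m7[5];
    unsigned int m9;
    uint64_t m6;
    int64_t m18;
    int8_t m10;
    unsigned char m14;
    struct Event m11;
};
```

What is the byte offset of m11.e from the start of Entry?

Event: g at 0 (size 4, align 4) → ends 4; d at 4 (size 4, align 4) → ends 8; e at 8 (size 2, align 2) → ends 10; b at 10 (size 1, align 1) → ends 11; pad 5 to align 8 for h; h at 16 (size 8, align 8) → ends 24; total 24 bytes, alignment 8
m4 at 0 (size 52, align 4) → ends 52
m7 at 52 (size 20, align 4) → ends 72
m9 at 72 (size 4, align 4) → ends 76
pad 4 to align 8 for m6
m6 at 80 (size 8, align 8) → ends 88
m18 at 88 (size 8, align 8) → ends 96
m10 at 96 (size 1, align 1) → ends 97
m14 at 97 (size 1, align 1) → ends 98
pad 6 to align 8 for m11
m11 at 104 (size 24, align 8) → ends 128
within Event: e at 8
104 + 8 = 112

112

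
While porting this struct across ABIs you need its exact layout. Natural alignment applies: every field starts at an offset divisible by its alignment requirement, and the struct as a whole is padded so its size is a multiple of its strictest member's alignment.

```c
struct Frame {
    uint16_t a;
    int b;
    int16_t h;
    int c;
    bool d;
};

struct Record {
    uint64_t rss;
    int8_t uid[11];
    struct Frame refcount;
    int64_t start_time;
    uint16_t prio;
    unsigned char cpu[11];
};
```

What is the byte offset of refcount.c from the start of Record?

32

Frame: 0..2  a  (2B, 2-aligned); 2..4  -- padding (2B); 4..8  b  (4B, 4-aligned); 8..10  h  (2B, 2-aligned); 10..12  -- padding (2B); 12..16  c  (4B, 4-aligned); 16..17  d  (1B, 1-aligned); 17..20  -- tail padding (3B); sizeof = 20, alignof = 4
0..8  rss  (8B, 8-aligned)
8..19  uid  (11B, 1-aligned)
19..20  -- padding (1B)
20..40  refcount  (20B, 4-aligned)
within Frame: c at 12
20 + 12 = 32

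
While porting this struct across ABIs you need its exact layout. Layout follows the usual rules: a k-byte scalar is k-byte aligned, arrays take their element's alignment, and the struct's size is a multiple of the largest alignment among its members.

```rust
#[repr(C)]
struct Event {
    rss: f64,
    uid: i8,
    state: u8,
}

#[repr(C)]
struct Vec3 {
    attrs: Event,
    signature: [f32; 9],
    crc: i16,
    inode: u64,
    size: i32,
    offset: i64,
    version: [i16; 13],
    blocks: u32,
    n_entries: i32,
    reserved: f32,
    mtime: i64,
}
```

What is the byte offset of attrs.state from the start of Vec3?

Event: rss at 0 (size 8, align 8) → ends 8; uid at 8 (size 1, align 1) → ends 9; state at 9 (size 1, align 1) → ends 10; tail pad 6 to reach multiple of 8; total 16 bytes, alignment 8
attrs at 0 (size 16, align 8) → ends 16
within Event: state at 9
0 + 9 = 9

9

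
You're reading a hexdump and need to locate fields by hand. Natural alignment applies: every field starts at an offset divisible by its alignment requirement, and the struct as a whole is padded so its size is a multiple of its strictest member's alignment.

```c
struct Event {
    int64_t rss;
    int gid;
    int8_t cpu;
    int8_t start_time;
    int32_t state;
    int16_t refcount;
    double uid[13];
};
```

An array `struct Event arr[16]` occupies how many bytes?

@0: rss [8B, align 8] → 8
@8: gid [4B, align 4] → 12
@12: cpu [1B, align 1] → 13
@13: start_time [1B, align 1] → 14
+2 pad (align 4)
@16: state [4B, align 4] → 20
@20: refcount [2B, align 2] → 22
+2 pad (align 8)
@24: uid [104B, align 8] → 128
size 128, align 8
array of 16: 16 × 128 = 2048

2048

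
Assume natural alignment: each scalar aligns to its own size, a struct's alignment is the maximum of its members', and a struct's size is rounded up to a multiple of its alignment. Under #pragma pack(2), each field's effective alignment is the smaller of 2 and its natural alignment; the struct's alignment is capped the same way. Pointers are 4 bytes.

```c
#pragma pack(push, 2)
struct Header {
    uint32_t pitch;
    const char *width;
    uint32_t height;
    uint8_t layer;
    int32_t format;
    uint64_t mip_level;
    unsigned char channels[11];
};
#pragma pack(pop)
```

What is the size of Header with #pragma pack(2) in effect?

38

@0: pitch [4B, align 2] → 4
@4: width [4B, align 2] → 8
@8: height [4B, align 2] → 12
@12: layer [1B, align 1] → 13
+1 pad (align 2)
@14: format [4B, align 2] → 18
@18: mip_level [8B, align 2] → 26
@26: channels [11B, align 1] → 37
+1 tail pad (align 2)
size 38, align 2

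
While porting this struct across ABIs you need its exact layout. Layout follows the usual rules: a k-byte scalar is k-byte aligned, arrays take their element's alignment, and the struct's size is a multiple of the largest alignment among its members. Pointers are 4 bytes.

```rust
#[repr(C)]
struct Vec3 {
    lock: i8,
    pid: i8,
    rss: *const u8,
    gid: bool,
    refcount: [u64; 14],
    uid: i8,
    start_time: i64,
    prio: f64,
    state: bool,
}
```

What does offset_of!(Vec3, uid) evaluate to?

0..1  lock  (1B, 1-aligned)
1..2  pid  (1B, 1-aligned)
2..4  -- padding (2B)
4..8  rss  (4B, 4-aligned)
8..9  gid  (1B, 1-aligned)
9..16  -- padding (7B)
16..128  refcount  (112B, 8-aligned)
128..129  uid  (1B, 1-aligned)

128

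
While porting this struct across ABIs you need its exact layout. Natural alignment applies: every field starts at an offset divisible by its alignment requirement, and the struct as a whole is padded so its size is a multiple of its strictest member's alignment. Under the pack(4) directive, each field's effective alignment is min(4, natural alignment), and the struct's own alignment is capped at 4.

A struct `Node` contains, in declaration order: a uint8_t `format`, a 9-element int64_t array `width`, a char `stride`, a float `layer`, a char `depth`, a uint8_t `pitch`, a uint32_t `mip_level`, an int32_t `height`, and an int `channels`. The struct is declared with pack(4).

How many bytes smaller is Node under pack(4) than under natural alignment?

4

natural layout:
  format at 0 (size 1, align 1) → ends 1
  pad 7 to align 8 for width
  width at 8 (size 72, align 8) → ends 80
  stride at 80 (size 1, align 1) → ends 81
  pad 3 to align 4 for layer
  layer at 84 (size 4, align 4) → ends 88
  depth at 88 (size 1, align 1) → ends 89
  pitch at 89 (size 1, align 1) → ends 90
  pad 2 to align 4 for mip_level
  mip_level at 92 (size 4, align 4) → ends 96
  height at 96 (size 4, align 4) → ends 100
  channels at 100 (size 4, align 4) → ends 104
  total 104 bytes, alignment 8
packed(4) layout:
  format at 0 (size 1, align 1) → ends 1
  pad 3 to align 4 for width
  width at 4 (size 72, align 4) → ends 76
  stride at 76 (size 1, align 1) → ends 77
  pad 3 to align 4 for layer
  layer at 80 (size 4, align 4) → ends 84
  depth at 84 (size 1, align 1) → ends 85
  pitch at 85 (size 1, align 1) → ends 86
  pad 2 to align 4 for mip_level
  mip_level at 88 (size 4, align 4) → ends 92
  height at 92 (size 4, align 4) → ends 96
  channels at 96 (size 4, align 4) → ends 100
  total 100 bytes, alignment 4
104 − 100 = 4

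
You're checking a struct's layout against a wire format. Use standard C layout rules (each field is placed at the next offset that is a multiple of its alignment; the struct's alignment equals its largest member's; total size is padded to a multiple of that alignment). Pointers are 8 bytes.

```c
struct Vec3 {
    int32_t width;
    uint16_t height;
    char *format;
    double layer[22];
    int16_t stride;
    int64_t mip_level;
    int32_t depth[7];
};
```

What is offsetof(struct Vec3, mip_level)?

0..4  width  (4B, 4-aligned)
4..6  height  (2B, 2-aligned)
6..8  -- padding (2B)
8..16  format  (8B, 8-aligned)
16..192  layer  (176B, 8-aligned)
192..194  stride  (2B, 2-aligned)
194..200  -- padding (6B)
200..208  mip_level  (8B, 8-aligned)

200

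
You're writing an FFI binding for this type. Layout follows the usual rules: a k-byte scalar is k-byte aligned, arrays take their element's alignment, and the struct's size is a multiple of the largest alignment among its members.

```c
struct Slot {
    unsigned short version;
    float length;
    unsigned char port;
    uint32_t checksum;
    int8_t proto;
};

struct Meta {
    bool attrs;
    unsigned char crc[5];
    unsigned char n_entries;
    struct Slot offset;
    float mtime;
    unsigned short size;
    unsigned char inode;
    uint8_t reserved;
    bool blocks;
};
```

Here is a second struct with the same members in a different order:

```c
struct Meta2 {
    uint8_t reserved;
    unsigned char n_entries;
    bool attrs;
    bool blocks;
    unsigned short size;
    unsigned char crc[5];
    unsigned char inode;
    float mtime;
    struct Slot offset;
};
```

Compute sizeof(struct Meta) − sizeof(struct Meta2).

4

Slot: 0..2  version  (2B, 2-aligned); 2..4  -- padding (2B); 4..8  length  (4B, 4-aligned); 8..9  port  (1B, 1-aligned); 9..12  -- padding (3B); 12..16  checksum  (4B, 4-aligned); 16..17  proto  (1B, 1-aligned); 17..20  -- tail padding (3B); sizeof = 20, alignof = 4
0..1  attrs  (1B, 1-aligned)
1..6  crc  (5B, 1-aligned)
6..7  n_entries  (1B, 1-aligned)
7..8  -- padding (1B)
8..28  offset  (20B, 4-aligned)
28..32  mtime  (4B, 4-aligned)
32..34  size  (2B, 2-aligned)
34..35  inode  (1B, 1-aligned)
35..36  reserved  (1B, 1-aligned)
36..37  blocks  (1B, 1-aligned)
37..40  -- tail padding (3B)
sizeof = 40, alignof = 4
— Meta2 —
0..1  reserved  (1B, 1-aligned)
1..2  n_entries  (1B, 1-aligned)
2..3  attrs  (1B, 1-aligned)
3..4  blocks  (1B, 1-aligned)
4..6  size  (2B, 2-aligned)
6..11  crc  (5B, 1-aligned)
11..12  inode  (1B, 1-aligned)
12..16  mtime  (4B, 4-aligned)
16..36  offset  (20B, 4-aligned)
sizeof = 36, alignof = 4
40 − 36 = 4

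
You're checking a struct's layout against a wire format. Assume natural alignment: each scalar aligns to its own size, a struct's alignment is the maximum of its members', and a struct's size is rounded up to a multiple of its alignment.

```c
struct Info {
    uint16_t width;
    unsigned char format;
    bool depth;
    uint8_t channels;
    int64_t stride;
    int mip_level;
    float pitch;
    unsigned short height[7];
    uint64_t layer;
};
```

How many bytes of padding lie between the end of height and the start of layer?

2

0..2  width  (2B, 2-aligned)
2..3  format  (1B, 1-aligned)
3..4  depth  (1B, 1-aligned)
4..5  channels  (1B, 1-aligned)
5..8  -- padding (3B)
8..16  stride  (8B, 8-aligned)
16..20  mip_level  (4B, 4-aligned)
20..24  pitch  (4B, 4-aligned)
24..38  height  (14B, 2-aligned)
38..40  -- padding (2B)
40..48  layer  (8B, 8-aligned)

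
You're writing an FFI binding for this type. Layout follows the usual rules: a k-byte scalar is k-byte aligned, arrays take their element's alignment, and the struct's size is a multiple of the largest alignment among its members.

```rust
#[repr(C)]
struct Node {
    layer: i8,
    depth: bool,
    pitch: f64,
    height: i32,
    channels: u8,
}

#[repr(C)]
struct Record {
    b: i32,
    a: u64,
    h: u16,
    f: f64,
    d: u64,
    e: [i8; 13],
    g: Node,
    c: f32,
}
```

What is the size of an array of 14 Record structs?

Node: @0: layer [1B, align 1] → 1; @1: depth [1B, align 1] → 2; +6 pad (align 8); @8: pitch [8B, align 8] → 16; @16: height [4B, align 4] → 20; @20: channels [1B, align 1] → 21; +3 tail pad (align 8); size 24, align 8
@0: b [4B, align 4] → 4
+4 pad (align 8)
@8: a [8B, align 8] → 16
@16: h [2B, align 2] → 18
+6 pad (align 8)
@24: f [8B, align 8] → 32
@32: d [8B, align 8] → 40
@40: e [13B, align 1] → 53
+3 pad (align 8)
@56: g [24B, align 8] → 80
@80: c [4B, align 4] → 84
+4 tail pad (align 8)
size 88, align 8
array of 14: 14 × 88 = 1232

1232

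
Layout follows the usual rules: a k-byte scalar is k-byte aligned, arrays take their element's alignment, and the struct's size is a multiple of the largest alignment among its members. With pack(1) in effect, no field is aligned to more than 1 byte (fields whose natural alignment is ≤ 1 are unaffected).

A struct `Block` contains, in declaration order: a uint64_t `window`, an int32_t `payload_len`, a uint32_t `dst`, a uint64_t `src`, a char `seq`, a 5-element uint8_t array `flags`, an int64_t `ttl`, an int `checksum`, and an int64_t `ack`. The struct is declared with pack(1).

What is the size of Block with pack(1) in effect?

0..8  window  (8B, 1-aligned)
8..12  payload_len  (4B, 1-aligned)
12..16  dst  (4B, 1-aligned)
16..24  src  (8B, 1-aligned)
24..25  seq  (1B, 1-aligned)
25..30  flags  (5B, 1-aligned)
30..38  ttl  (8B, 1-aligned)
38..42  checksum  (4B, 1-aligned)
42..50  ack  (8B, 1-aligned)
sizeof = 50, alignof = 1

50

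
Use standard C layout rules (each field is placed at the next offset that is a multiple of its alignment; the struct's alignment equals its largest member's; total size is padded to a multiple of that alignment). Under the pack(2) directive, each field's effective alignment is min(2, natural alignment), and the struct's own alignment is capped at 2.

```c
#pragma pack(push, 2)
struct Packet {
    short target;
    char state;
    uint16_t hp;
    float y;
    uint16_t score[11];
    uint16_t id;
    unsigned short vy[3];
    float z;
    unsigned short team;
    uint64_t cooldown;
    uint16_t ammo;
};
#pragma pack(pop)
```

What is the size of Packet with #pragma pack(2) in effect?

56

0..2  target  (2B, 2-aligned)
2..3  state  (1B, 1-aligned)
3..4  -- padding (1B)
4..6  hp  (2B, 2-aligned)
6..10  y  (4B, 2-aligned)
10..32  score  (22B, 2-aligned)
32..34  id  (2B, 2-aligned)
34..40  vy  (6B, 2-aligned)
40..44  z  (4B, 2-aligned)
44..46  team  (2B, 2-aligned)
46..54  cooldown  (8B, 2-aligned)
54..56  ammo  (2B, 2-aligned)
sizeof = 56, alignof = 2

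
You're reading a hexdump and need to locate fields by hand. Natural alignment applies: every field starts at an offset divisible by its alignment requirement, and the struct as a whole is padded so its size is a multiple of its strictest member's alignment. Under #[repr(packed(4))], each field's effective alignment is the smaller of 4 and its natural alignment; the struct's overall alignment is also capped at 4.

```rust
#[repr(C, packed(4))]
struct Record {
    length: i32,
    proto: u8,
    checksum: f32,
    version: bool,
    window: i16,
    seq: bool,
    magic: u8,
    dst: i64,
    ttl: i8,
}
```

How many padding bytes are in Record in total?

@0: length [4B, align 4] → 4
@4: proto [1B, align 1] → 5
+3 pad (align 4)
@8: checksum [4B, align 4] → 12
@12: version [1B, align 1] → 13
+1 pad (align 2)
@14: window [2B, align 2] → 16
@16: seq [1B, align 1] → 17
@17: magic [1B, align 1] → 18
+2 pad (align 4)
@20: dst [8B, align 4] → 28
@28: ttl [1B, align 1] → 29
+3 tail pad (align 4)
size 32, align 4
data bytes 23, size 32 → padding 9

9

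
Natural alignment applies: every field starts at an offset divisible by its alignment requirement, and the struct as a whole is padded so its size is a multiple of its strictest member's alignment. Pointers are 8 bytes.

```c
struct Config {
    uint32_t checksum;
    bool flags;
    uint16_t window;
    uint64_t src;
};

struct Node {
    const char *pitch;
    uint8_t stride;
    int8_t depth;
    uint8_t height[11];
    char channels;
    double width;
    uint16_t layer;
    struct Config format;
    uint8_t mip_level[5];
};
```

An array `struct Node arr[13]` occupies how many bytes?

832

Config: checksum at 0 (size 4, align 4) → ends 4; flags at 4 (size 1, align 1) → ends 5; pad 1 to align 2 for window; window at 6 (size 2, align 2) → ends 8; src at 8 (size 8, align 8) → ends 16; total 16 bytes, alignment 8
pitch at 0 (size 8, align 8) → ends 8
stride at 8 (size 1, align 1) → ends 9
depth at 9 (size 1, align 1) → ends 10
height at 10 (size 11, align 1) → ends 21
channels at 21 (size 1, align 1) → ends 22
pad 2 to align 8 for width
width at 24 (size 8, align 8) → ends 32
layer at 32 (size 2, align 2) → ends 34
pad 6 to align 8 for format
format at 40 (size 16, align 8) → ends 56
mip_level at 56 (size 5, align 1) → ends 61
tail pad 3 to reach multiple of 8
total 64 bytes, alignment 8
array of 13: 13 × 64 = 832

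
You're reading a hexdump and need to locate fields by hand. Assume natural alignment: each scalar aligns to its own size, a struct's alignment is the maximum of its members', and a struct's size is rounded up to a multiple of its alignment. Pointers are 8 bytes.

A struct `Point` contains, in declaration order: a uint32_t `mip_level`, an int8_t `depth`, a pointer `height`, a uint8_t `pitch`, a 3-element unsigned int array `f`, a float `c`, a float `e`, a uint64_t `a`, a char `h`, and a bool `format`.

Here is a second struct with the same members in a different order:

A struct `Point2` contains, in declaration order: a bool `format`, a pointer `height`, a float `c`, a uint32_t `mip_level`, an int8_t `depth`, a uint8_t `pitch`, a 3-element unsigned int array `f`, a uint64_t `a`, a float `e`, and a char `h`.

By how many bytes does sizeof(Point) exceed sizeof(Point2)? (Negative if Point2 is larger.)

0

0..4  mip_level  (4B, 4-aligned)
4..5  depth  (1B, 1-aligned)
5..8  -- padding (3B)
8..16  height  (8B, 8-aligned)
16..17  pitch  (1B, 1-aligned)
17..20  -- padding (3B)
20..32  f  (12B, 4-aligned)
32..36  c  (4B, 4-aligned)
36..40  e  (4B, 4-aligned)
40..48  a  (8B, 8-aligned)
48..49  h  (1B, 1-aligned)
49..50  format  (1B, 1-aligned)
50..56  -- tail padding (6B)
sizeof = 56, alignof = 8
— Point2 —
0..1  format  (1B, 1-aligned)
1..8  -- padding (7B)
8..16  height  (8B, 8-aligned)
16..20  c  (4B, 4-aligned)
20..24  mip_level  (4B, 4-aligned)
24..25  depth  (1B, 1-aligned)
25..26  pitch  (1B, 1-aligned)
26..28  -- padding (2B)
28..40  f  (12B, 4-aligned)
40..48  a  (8B, 8-aligned)
48..52  e  (4B, 4-aligned)
52..53  h  (1B, 1-aligned)
53..56  -- tail padding (3B)
sizeof = 56, alignof = 8
56 − 56 = 0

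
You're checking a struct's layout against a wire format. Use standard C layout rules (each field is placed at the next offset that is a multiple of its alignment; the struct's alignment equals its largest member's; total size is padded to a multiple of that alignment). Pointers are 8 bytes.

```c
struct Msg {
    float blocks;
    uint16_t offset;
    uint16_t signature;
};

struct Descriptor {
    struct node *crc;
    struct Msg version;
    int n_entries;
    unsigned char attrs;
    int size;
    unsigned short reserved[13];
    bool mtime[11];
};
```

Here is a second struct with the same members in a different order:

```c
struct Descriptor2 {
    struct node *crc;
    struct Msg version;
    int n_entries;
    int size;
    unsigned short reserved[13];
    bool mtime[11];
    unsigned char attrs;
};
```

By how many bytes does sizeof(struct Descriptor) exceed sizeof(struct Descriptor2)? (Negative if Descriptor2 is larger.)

8

Msg: 0..4  blocks  (4B, 4-aligned); 4..6  offset  (2B, 2-aligned); 6..8  signature  (2B, 2-aligned); sizeof = 8, alignof = 4
0..8  crc  (8B, 8-aligned)
8..16  version  (8B, 4-aligned)
16..20  n_entries  (4B, 4-aligned)
20..21  attrs  (1B, 1-aligned)
21..24  -- padding (3B)
24..28  size  (4B, 4-aligned)
28..54  reserved  (26B, 2-aligned)
54..65  mtime  (11B, 1-aligned)
65..72  -- tail padding (7B)
sizeof = 72, alignof = 8
— Descriptor2 —
0..8  crc  (8B, 8-aligned)
8..16  version  (8B, 4-aligned)
16..20  n_entries  (4B, 4-aligned)
20..24  size  (4B, 4-aligned)
24..50  reserved  (26B, 2-aligned)
50..61  mtime  (11B, 1-aligned)
61..62  attrs  (1B, 1-aligned)
62..64  -- tail padding (2B)
sizeof = 64, alignof = 8
72 − 64 = 8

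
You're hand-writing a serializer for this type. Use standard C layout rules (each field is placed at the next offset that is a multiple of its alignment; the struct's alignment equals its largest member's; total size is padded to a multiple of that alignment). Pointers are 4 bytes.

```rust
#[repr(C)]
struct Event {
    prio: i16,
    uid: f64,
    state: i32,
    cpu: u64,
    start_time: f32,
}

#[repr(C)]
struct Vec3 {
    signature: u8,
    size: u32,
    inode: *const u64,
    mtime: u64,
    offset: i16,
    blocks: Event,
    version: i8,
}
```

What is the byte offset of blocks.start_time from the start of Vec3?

64

Event: prio at 0 (size 2, align 2) → ends 2; pad 6 to align 8 for uid; uid at 8 (size 8, align 8) → ends 16; state at 16 (size 4, align 4) → ends 20; pad 4 to align 8 for cpu; cpu at 24 (size 8, align 8) → ends 32; start_time at 32 (size 4, align 4) → ends 36; tail pad 4 to reach multiple of 8; total 40 bytes, alignment 8
signature at 0 (size 1, align 1) → ends 1
pad 3 to align 4 for size
size at 4 (size 4, align 4) → ends 8
inode at 8 (size 4, align 4) → ends 12
pad 4 to align 8 for mtime
mtime at 16 (size 8, align 8) → ends 24
offset at 24 (size 2, align 2) → ends 26
pad 6 to align 8 for blocks
blocks at 32 (size 40, align 8) → ends 72
within Event: start_time at 32
32 + 32 = 64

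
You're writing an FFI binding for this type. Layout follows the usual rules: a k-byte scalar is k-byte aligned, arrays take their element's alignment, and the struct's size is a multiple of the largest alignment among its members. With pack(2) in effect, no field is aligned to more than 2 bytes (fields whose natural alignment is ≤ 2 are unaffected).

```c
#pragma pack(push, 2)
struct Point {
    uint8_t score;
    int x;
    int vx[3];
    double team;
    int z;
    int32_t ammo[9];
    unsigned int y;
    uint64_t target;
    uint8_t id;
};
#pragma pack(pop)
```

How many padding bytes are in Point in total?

@0: score [1B, align 1] → 1
+1 pad (align 2)
@2: x [4B, align 2] → 6
@6: vx [12B, align 2] → 18
@18: team [8B, align 2] → 26
@26: z [4B, align 2] → 30
@30: ammo [36B, align 2] → 66
@66: y [4B, align 2] → 70
@70: target [8B, align 2] → 78
@78: id [1B, align 1] → 79
+1 tail pad (align 2)
size 80, align 2
data bytes 78, size 80 → padding 2

2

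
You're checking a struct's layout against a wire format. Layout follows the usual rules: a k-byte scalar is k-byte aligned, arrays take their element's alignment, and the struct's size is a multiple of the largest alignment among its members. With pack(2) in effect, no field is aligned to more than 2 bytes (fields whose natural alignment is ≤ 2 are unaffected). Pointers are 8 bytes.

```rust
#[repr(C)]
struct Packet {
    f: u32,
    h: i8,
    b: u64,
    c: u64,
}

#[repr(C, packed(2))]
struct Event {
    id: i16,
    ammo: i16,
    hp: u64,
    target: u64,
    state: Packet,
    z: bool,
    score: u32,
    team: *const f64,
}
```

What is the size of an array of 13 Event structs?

754

Packet: f at 0 (size 4, align 4) → ends 4; h at 4 (size 1, align 1) → ends 5; pad 3 to align 8 for b; b at 8 (size 8, align 8) → ends 16; c at 16 (size 8, align 8) → ends 24; total 24 bytes, alignment 8
id at 0 (size 2, align 2) → ends 2
ammo at 2 (size 2, align 2) → ends 4
hp at 4 (size 8, align 2) → ends 12
target at 12 (size 8, align 2) → ends 20
state at 20 (size 24, align 2) → ends 44
z at 44 (size 1, align 1) → ends 45
pad 1 to align 2 for score
score at 46 (size 4, align 2) → ends 50
team at 50 (size 8, align 2) → ends 58
total 58 bytes, alignment 2
array of 13: 13 × 58 = 754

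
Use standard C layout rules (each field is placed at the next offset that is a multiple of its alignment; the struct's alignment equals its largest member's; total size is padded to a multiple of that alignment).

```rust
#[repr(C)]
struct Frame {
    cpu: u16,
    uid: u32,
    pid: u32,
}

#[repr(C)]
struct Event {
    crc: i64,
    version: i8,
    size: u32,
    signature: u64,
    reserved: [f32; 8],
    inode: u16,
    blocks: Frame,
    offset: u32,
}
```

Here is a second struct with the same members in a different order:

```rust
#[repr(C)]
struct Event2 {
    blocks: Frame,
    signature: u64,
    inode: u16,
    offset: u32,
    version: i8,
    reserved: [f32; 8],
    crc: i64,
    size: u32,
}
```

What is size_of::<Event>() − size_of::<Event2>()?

Frame: cpu at 0 (size 2, align 2) → ends 2; pad 2 to align 4 for uid; uid at 4 (size 4, align 4) → ends 8; pid at 8 (size 4, align 4) → ends 12; total 12 bytes, alignment 4
crc at 0 (size 8, align 8) → ends 8
version at 8 (size 1, align 1) → ends 9
pad 3 to align 4 for size
size at 12 (size 4, align 4) → ends 16
signature at 16 (size 8, align 8) → ends 24
reserved at 24 (size 32, align 4) → ends 56
inode at 56 (size 2, align 2) → ends 58
pad 2 to align 4 for blocks
blocks at 60 (size 12, align 4) → ends 72
offset at 72 (size 4, align 4) → ends 76
tail pad 4 to reach multiple of 8
total 80 bytes, alignment 8
— Event2 —
blocks at 0 (size 12, align 4) → ends 12
pad 4 to align 8 for signature
signature at 16 (size 8, align 8) → ends 24
inode at 24 (size 2, align 2) → ends 26
pad 2 to align 4 for offset
offset at 28 (size 4, align 4) → ends 32
version at 32 (size 1, align 1) → ends 33
pad 3 to align 4 for reserved
reserved at 36 (size 32, align 4) → ends 68
pad 4 to align 8 for crc
crc at 72 (size 8, align 8) → ends 80
size at 80 (size 4, align 4) → ends 84
tail pad 4 to reach multiple of 8
total 88 bytes, alignment 8
80 − 88 = -8

-8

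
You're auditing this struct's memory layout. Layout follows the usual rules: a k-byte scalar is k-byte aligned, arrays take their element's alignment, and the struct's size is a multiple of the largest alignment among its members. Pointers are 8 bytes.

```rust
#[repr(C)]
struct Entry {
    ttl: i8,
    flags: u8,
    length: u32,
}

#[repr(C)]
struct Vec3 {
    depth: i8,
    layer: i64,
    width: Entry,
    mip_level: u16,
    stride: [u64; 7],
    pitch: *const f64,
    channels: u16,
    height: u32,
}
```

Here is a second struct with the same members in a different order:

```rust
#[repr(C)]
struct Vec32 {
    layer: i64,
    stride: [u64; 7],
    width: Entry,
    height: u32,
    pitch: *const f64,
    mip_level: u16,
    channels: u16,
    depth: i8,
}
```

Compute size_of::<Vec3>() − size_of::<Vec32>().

8

Entry: 0..1  ttl  (1B, 1-aligned); 1..2  flags  (1B, 1-aligned); 2..4  -- padding (2B); 4..8  length  (4B, 4-aligned); sizeof = 8, alignof = 4
0..1  depth  (1B, 1-aligned)
1..8  -- padding (7B)
8..16  layer  (8B, 8-aligned)
16..24  width  (8B, 4-aligned)
24..26  mip_level  (2B, 2-aligned)
26..32  -- padding (6B)
32..88  stride  (56B, 8-aligned)
88..96  pitch  (8B, 8-aligned)
96..98  channels  (2B, 2-aligned)
98..100  -- padding (2B)
100..104  height  (4B, 4-aligned)
sizeof = 104, alignof = 8
— Vec32 —
0..8  layer  (8B, 8-aligned)
8..64  stride  (56B, 8-aligned)
64..72  width  (8B, 4-aligned)
72..76  height  (4B, 4-aligned)
76..80  -- padding (4B)
80..88  pitch  (8B, 8-aligned)
88..90  mip_level  (2B, 2-aligned)
90..92  channels  (2B, 2-aligned)
92..93  depth  (1B, 1-aligned)
93..96  -- tail padding (3B)
sizeof = 96, alignof = 8
104 − 96 = 8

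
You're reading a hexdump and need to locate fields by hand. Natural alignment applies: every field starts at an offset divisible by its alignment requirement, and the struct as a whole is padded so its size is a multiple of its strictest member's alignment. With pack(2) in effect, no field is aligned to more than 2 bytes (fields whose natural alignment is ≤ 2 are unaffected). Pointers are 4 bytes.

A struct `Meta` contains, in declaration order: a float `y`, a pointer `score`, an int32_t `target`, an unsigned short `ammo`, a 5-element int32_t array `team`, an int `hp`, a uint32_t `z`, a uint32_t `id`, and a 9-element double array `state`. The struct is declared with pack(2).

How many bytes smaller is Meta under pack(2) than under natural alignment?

2

natural layout:
  0..4  y  (4B, 4-aligned)
  4..8  score  (4B, 4-aligned)
  8..12  target  (4B, 4-aligned)
  12..14  ammo  (2B, 2-aligned)
  14..16  -- padding (2B)
  16..36  team  (20B, 4-aligned)
  36..40  hp  (4B, 4-aligned)
  40..44  z  (4B, 4-aligned)
  44..48  id  (4B, 4-aligned)
  48..120  state  (72B, 8-aligned)
  sizeof = 120, alignof = 8
packed(2) layout:
  0..4  y  (4B, 2-aligned)
  4..8  score  (4B, 2-aligned)
  8..12  target  (4B, 2-aligned)
  12..14  ammo  (2B, 2-aligned)
  14..34  team  (20B, 2-aligned)
  34..38  hp  (4B, 2-aligned)
  38..42  z  (4B, 2-aligned)
  42..46  id  (4B, 2-aligned)
  46..118  state  (72B, 2-aligned)
  sizeof = 118, alignof = 2
120 − 118 = 2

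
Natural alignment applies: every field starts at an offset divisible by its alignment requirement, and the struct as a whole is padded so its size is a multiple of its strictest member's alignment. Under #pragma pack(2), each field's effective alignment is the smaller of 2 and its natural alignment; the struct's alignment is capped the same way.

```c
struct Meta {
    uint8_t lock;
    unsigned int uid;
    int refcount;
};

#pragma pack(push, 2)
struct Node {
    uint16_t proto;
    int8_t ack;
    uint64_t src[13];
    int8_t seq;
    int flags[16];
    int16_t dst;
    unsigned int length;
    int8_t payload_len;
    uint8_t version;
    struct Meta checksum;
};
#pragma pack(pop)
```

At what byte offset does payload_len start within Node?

180

Meta: lock at 0 (size 1, align 1) → ends 1; pad 3 to align 4 for uid; uid at 4 (size 4, align 4) → ends 8; refcount at 8 (size 4, align 4) → ends 12; total 12 bytes, alignment 4
proto at 0 (size 2, align 2) → ends 2
ack at 2 (size 1, align 1) → ends 3
pad 1 to align 2 for src
src at 4 (size 104, align 2) → ends 108
seq at 108 (size 1, align 1) → ends 109
pad 1 to align 2 for flags
flags at 110 (size 64, align 2) → ends 174
dst at 174 (size 2, align 2) → ends 176
length at 176 (size 4, align 2) → ends 180
payload_len at 180 (size 1, align 1) → ends 181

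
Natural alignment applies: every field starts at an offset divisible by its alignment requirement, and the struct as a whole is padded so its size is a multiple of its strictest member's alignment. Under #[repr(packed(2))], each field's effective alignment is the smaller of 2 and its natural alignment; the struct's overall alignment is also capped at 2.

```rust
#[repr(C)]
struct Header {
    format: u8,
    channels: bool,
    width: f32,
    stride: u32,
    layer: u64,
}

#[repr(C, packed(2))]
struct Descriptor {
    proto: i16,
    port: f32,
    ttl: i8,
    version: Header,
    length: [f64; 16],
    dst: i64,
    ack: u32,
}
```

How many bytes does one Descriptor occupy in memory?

Header: @0: format [1B, align 1] → 1; @1: channels [1B, align 1] → 2; +2 pad (align 4); @4: width [4B, align 4] → 8; @8: stride [4B, align 4] → 12; +4 pad (align 8); @16: layer [8B, align 8] → 24; size 24, align 8
@0: proto [2B, align 2] → 2
@2: port [4B, align 2] → 6
@6: ttl [1B, align 1] → 7
+1 pad (align 2)
@8: version [24B, align 2] → 32
@32: length [128B, align 2] → 160
@160: dst [8B, align 2] → 168
@168: ack [4B, align 2] → 172
size 172, align 2

172 bytes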